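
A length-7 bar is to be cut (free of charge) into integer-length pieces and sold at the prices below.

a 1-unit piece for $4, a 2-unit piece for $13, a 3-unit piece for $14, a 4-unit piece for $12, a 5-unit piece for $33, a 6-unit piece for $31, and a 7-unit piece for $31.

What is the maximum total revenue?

Let R[k] be the best obtainable value from length k. For each k, try every first piece i and keep the best of price[i] + R[k−i].
R[1] = 4
R[2] = 13
R[3] = 17  (first piece 1, then R[2]=13)
R[4] = 26  (first piece 2, then R[2]=13)
R[5] = 33
R[6] = 39  (first piece 2, then R[4]=26)
R[7] = 46  (first piece 2, then R[5]=33)
One optimal cutting: 5 + 2 → $33 + $13 = $46.

46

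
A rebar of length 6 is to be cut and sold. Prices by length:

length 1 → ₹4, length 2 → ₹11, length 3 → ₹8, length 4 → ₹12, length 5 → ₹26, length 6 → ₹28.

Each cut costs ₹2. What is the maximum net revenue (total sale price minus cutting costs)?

29

Consider every possible first cut. r[k] is the best of p[i]+r[k−i] over all sellable i≤k, charging 2 whenever i<k.
r[1] = 4
r[2] = 11
r[3] = 13  (first piece 1, then r[2]=11)
r[4] = 20  (first piece 2, then r[2]=11)
r[5] = 26
r[6] = 29  (first piece 2, then r[4]=20)
One optimal plan: pieces 2 + 2 + 2 (2 cuts) → ₹33 − ₹4 = ₹29.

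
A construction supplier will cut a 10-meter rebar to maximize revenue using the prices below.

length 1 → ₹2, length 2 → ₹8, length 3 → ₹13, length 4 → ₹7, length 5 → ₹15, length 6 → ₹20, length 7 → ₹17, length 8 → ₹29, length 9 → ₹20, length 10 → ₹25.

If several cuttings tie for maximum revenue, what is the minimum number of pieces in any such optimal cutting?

Let r[k] be the best obtainable value from length k. For each k, try every first piece i and keep the best of price[i] + r[k−i].
r[1] = 2
r[2] = max(2+2, 8+0) = 8
r[3] = max(2+8, 8+2, 13+0) = 13
r[4] = max(2+13, 8+8, 13+2, 7+0) = 16
r[5] = max(2+16, 8+13, 13+8, 7+2, 15+0) = 21
r[6] = max(2+21, 8+16, 13+13, 7+8, 15+2, 20+0) = 26
r[7] = max(2+26, 8+21, 13+16, …, 20+2, 17+0) = 29
r[8] = max(2+29, 8+26, 13+21, …, 17+2, 29+0) = 34
r[9] = max(2+34, 8+29, 13+26, …, 29+2, 20+0) = 39
r[10] = max(2+39, 8+34, 13+29, …, 20+2, 25+0) = 42
Maximum revenue is ₹42.
Now minimize piece count subject to staying optimal: for each k, pieces[k] = 1 + min over i with p[i]+r[k−i]=r[k] of pieces[k−i].
pieces[7] = 3
pieces[8] = 3
pieces[9] = 3
pieces[10] = 4

4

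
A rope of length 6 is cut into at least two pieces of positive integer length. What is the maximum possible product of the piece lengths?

9

Define prod[k] = max over 1≤i<k of i · max(k−i, prod[k−i]); the inner max lets the remainder stay uncut if that's better.
prod[2] = 1*max(1,0) = 1*1 = 1
prod[3] = 1*max(2,1) = 1*2 = 2
prod[4] = 2*max(2,1) = 2*2 = 4
prod[5] = 2*max(3,2) = 2*3 = 6
prod[6] = 3*max(3,2) = 3*3 = 9
One optimal split: 3 + 3; product 3*3 = 9.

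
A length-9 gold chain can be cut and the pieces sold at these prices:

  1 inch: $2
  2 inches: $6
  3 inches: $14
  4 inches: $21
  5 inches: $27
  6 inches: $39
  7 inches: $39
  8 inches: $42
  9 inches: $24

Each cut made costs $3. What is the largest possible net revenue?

50

Consider every possible first cut. net[k] is the best of p[i]+net[k−i] over all sellable i≤k, charging 3 whenever i<k.
net[1] = 2
net[2] = max(2+2-3, 6+0) = 6
net[3] = max(2+6-3, 6+2-3, 14+0) = 14
net[4] = max(2+14-3, 6+6-3, 14+2-3, 21+0) = 21
net[5] = max(2+21-3, 6+14-3, 14+6-3, 21+2-3, 27+0) = 27
net[6] = max(2+27-3, 6+21-3, 14+14-3, 21+6-3, 27+2-3, 39+0) = 39
net[7] = max(2+39-3, 6+27-3, 14+21-3, …, 39+2-3, 39+0) = 39
net[8] = max(2+39-3, 6+39-3, 14+27-3, …, 39+2-3, 42+0) = 42
net[9] = max(2+42-3, 6+39-3, 14+39-3, …, 42+2-3, 24+0) = 50
One optimal plan: pieces 6 + 3 (1 cut) → $53 − $3 = $50.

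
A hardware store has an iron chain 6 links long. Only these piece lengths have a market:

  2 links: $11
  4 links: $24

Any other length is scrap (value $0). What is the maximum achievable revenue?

35

Consider every possible first cut. f[k] is the best of p[i]+f[k−i] over all sellable i≤k.
f[1] = 0
f[2] = 11
f[3] = 11
f[4] = 24
f[5] = 24
f[6] = 35  (first piece 2, then f[4]=24)
One optimal cutting: 4 + 2 → $35.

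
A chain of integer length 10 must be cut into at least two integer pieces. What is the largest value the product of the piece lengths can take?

36

Define m[k] = max over 1≤i<k of i · max(k−i, m[k−i]); the inner max lets the remainder stay uncut if that's better.
m[2] = 1*max(1,0) = 1*1 = 1
m[3] = max(1*2, 2*1) = 2
m[4] = max(1*3, 2*2, 3*1) = 4
m[5] = max(1*4, 2*3, 3*2, 4*1) = 6
m[6] = max(1*6, 2*4, 3*3, 4*2, 5*1) = 9
m[7] = max(1*9, 2*6, 3*4, 4*3, 5*2, 6*1) = 12
m[8] = max(1*12, 2*9, 3*6, …, 6*2, 7*1) = 18
m[9] = max(1*18, 2*12, 3*9, …, 7*2, 8*1) = 27
m[10] = max(1*27, 2*18, 3*12, …, 8*2, 9*1) = 36
One optimal split: 3 + 3 + 2 + 2; product 3*3*2*2 = 36.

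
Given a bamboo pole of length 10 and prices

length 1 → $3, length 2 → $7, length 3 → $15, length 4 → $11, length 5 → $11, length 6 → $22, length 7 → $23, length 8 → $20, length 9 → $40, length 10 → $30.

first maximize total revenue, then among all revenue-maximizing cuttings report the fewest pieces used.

4

Build r[k] bottom-up: r[k] = max over allowed piece i of (p[i] + r[k−i]).
r[1] = 3
r[2] = max(3+3, 7+0) = 7
r[3] = max(3+7, 7+3, 15+0) = 15
r[4] = max(3+15, 7+7, 15+3, 11+0) = 18
r[5] = max(3+18, 7+15, 15+7, 11+3, 11+0) = 22
r[6] = max(3+22, 7+18, 15+15, 11+7, 11+3, 22+0) = 30
r[7] = max(3+30, 7+22, 15+18, …, 22+3, 23+0) = 33
r[8] = max(3+33, 7+30, 15+22, …, 23+3, 20+0) = 37
r[9] = max(3+37, 7+33, 15+30, …, 20+3, 40+0) = 45
r[10] = max(3+45, 7+37, 15+33, …, 40+3, 30+0) = 48
Maximum revenue is $48.
Now minimize piece count subject to staying optimal: for each k, pieces[k] = 1 + min over i with p[i]+r[k−i]=r[k] of pieces[k−i].
pieces[7] = 3
pieces[8] = 3
pieces[9] = 3
pieces[10] = 4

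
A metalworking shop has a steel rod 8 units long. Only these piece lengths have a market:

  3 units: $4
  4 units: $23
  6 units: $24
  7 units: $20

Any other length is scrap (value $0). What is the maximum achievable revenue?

Consider every possible first cut. best[k] is the best of p[i]+best[k−i] over all sellable i≤k.
best[1] = 0
best[2] = 0
best[3] = 4
best[4] = 23
best[5] = 23
best[6] = 24
best[7] = 27  (first piece 3, then best[4]=23)
best[8] = 46  (first piece 4, then best[4]=23)
One optimal cutting: 4 + 4 → $46.

46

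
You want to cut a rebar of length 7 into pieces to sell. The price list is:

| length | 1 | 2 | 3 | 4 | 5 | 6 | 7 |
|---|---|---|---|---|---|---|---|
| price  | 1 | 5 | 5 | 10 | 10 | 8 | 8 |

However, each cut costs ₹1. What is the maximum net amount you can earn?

14

Let v[k] be the best obtainable value from length k. For each k, try every first piece i and keep the best of price[i] + v[k−i] minus the 1 cut fee when i<k.
v[1] = 1
v[2] = 5
v[3] = 5  (first piece 1, then v[2]=5)
v[4] = 10
v[5] = 10  (first piece 1, then v[4]=10)
v[6] = 14  (first piece 2, then v[4]=10)
v[7] = 14  (first piece 1, then v[6]=14)
One optimal plan: pieces 4 + 2 + 1 (2 cuts) → ₹16 − ₹2 = ₹14.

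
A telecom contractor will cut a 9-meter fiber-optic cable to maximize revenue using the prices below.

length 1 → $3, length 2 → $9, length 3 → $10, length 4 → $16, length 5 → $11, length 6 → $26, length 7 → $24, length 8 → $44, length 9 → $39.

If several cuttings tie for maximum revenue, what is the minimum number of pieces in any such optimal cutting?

2

Consider every possible first cut. r[k] is the best of p[i]+r[k−i] over all sellable i≤k.
r[1] = 3
r[2] = max(3+3, 9+0) = 9
r[3] = max(3+9, 9+3, 10+0) = 12
r[4] = max(3+12, 9+9, 10+3, 16+0) = 18
r[5] = max(3+18, 9+12, 10+9, 16+3, 11+0) = 21
r[6] = max(3+21, 9+18, 10+12, 16+9, 11+3, 26+0) = 27
r[7] = max(3+27, 9+21, 10+18, …, 26+3, 24+0) = 30
r[8] = max(3+30, 9+27, 10+21, …, 24+3, 44+0) = 44
r[9] = max(3+44, 9+30, 10+27, …, 44+3, 39+0) = 47
Maximum revenue is $47.
Now minimize piece count subject to staying optimal: for each k, pieces[k] = 1 + min over i with p[i]+r[k−i]=r[k] of pieces[k−i].
pieces[6] = 3
pieces[7] = 4
pieces[8] = 1
pieces[9] = 2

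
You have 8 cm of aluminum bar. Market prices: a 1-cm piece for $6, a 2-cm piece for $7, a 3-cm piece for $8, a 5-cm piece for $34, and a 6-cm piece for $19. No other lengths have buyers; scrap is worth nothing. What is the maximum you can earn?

52

Let best[k] be the best obtainable value from length k. For each k, try every first piece i and keep the best of price[i] + best[k−i].
best[1] = 6
best[2] = max(6+6, 7+0) = 12
best[3] = max(6+12, 7+6, 8+0) = 18
best[4] = max(6+18, 7+12, 8+6) = 24
best[5] = max(6+24, 7+18, 8+12, 34+0) = 34
best[6] = max(6+34, 7+24, 8+18, 34+6, 19+0) = 40
best[7] = max(6+40, 7+34, 8+24, 34+12, 19+6) = 46
best[8] = max(6+46, 7+40, 8+34, 34+18, 19+12) = 52
One optimal cutting: 5 + 1 + 1 + 1 → $52.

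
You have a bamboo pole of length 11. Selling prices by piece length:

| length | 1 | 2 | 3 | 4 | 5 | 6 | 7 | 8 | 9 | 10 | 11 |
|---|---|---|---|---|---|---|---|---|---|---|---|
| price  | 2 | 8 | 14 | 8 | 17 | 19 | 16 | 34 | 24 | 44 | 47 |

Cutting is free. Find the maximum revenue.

50

Consider every possible first cut. best[k] is the best of p[i]+best[k−i] over all sellable i≤k.
best[1] = 2
best[2] = max(2+2, 8+0) = 8
best[3] = max(2+8, 8+2, 14+0) = 14
best[4] = max(2+14, 8+8, 14+2, 8+0) = 16
best[5] = max(2+16, 8+14, 14+8, 8+2, 17+0) = 22
best[6] = max(2+22, 8+16, 14+14, 8+8, 17+2, 19+0) = 28
best[7] = max(2+28, 8+22, 14+16, …, 19+2, 16+0) = 30
best[8] = max(2+30, 8+28, 14+22, …, 16+2, 34+0) = 36
best[9] = max(2+36, 8+30, 14+28, …, 34+2, 24+0) = 42
best[10] = max(2+42, 8+36, 14+30, …, 24+2, 44+0) = 44
best[11] = max(2+44, 8+42, 14+36, …, 44+2, 47+0) = 50
One optimal cutting: 3 + 3 + 3 + 2 → $14 + $14 + $14 + $8 = $50.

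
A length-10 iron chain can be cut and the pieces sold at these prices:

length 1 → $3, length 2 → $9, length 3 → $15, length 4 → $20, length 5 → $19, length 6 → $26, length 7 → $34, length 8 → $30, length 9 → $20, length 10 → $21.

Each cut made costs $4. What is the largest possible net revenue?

45

Let net[k] be the best obtainable value from length k. For each k, try every first piece i and keep the best of price[i] + net[k−i] minus the 4 cut fee when i<k.
net[1] = 3
net[2] = max(3+3-4, 9+0) = 9
net[3] = max(3+9-4, 9+3-4, 15+0) = 15
net[4] = max(3+15-4, 9+9-4, 15+3-4, 20+0) = 20
net[5] = max(3+20-4, 9+15-4, 15+9-4, 20+3-4, 19+0) = 20
net[6] = max(3+20-4, 9+20-4, 15+15-4, 20+9-4, 19+3-4, 26+0) = 26
net[7] = max(3+26-4, 9+20-4, 15+20-4, …, 26+3-4, 34+0) = 34
net[8] = max(3+34-4, 9+26-4, 15+20-4, …, 34+3-4, 30+0) = 36
net[9] = max(3+36-4, 9+34-4, 15+26-4, …, 30+3-4, 20+0) = 39
net[10] = max(3+39-4, 9+36-4, 15+34-4, …, 20+3-4, 21+0) = 45
One optimal plan: pieces 7 + 3 (1 cut) → $49 − $4 = $45.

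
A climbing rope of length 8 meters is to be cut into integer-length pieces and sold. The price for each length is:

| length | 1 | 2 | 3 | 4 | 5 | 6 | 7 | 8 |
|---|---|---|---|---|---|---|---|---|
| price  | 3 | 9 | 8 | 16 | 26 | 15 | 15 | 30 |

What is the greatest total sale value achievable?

Consider every possible first cut. v[k] is the best of p[i]+v[k−i] over all sellable i≤k.
v[1] = 3
v[2] = max(3+3, 9+0) = 9
v[3] = max(3+9, 9+3, 8+0) = 12
v[4] = max(3+12, 9+9, 8+3, 16+0) = 18
v[5] = max(3+18, 9+12, 8+9, 16+3, 26+0) = 26
v[6] = max(3+26, 9+18, 8+12, 16+9, 26+3, 15+0) = 29
v[7] = max(3+29, 9+26, 8+18, …, 15+3, 15+0) = 35
v[8] = max(3+35, 9+29, 8+26, …, 15+3, 30+0) = 38
One optimal cutting: 5 + 2 + 1 → €26 + €9 + €3 = €38.

38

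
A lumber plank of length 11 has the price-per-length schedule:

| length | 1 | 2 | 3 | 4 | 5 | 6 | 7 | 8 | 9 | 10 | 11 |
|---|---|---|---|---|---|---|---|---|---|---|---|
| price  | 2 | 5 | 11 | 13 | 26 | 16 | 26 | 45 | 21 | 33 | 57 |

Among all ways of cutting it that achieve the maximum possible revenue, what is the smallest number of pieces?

Let r[k] be the best obtainable value from length k. For each k, try every first piece i and keep the best of price[i] + r[k−i].
r[1] = 2
r[2] = 5
r[3] = 11
r[4] = 13  (first piece 1, then r[3]=11)
r[5] = 26
r[6] = 28  (first piece 1, then r[5]=26)
r[7] = 31  (first piece 2, then r[5]=26)
r[8] = 45
r[9] = 47  (first piece 1, then r[8]=45)
r[10] = 52  (first piece 5, then r[5]=26)
r[11] = 57
Maximum revenue is $57.
Now minimize piece count subject to staying optimal: for each k, pieces[k] = 1 + min over i with p[i]+r[k−i]=r[k] of pieces[k−i].
pieces[8] = 1
pieces[9] = 2
pieces[10] = 2
pieces[11] = 1

1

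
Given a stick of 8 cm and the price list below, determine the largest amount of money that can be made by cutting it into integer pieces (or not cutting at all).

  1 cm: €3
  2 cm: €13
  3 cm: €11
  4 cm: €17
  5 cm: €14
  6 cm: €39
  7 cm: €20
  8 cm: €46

52

Build R[k] bottom-up: R[k] = max over allowed piece i of (p[i] + R[k−i]).
R[1] = 3
R[2] = max(3+3, 13+0) = 13
R[3] = max(3+13, 13+3, 11+0) = 16
R[4] = max(3+16, 13+13, 11+3, 17+0) = 26
R[5] = max(3+26, 13+16, 11+13, 17+3, 14+0) = 29
R[6] = max(3+29, 13+26, 11+16, 17+13, 14+3, 39+0) = 39
R[7] = max(3+39, 13+29, 11+26, …, 39+3, 20+0) = 42
R[8] = max(3+42, 13+39, 11+29, …, 20+3, 46+0) = 52
One optimal cutting: 2 + 2 + 2 + 2 → €13 + €13 + €13 + €13 = €52.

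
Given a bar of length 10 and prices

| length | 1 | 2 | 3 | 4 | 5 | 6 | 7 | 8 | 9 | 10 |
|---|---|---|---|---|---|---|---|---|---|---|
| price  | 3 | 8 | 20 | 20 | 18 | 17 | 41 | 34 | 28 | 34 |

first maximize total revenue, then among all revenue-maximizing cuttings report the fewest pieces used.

4

Build r[k] bottom-up: r[k] = max over allowed piece i of (p[i] + r[k−i]).
r[1] = 3
r[2] = max(3+3, 8+0) = 8
r[3] = max(3+8, 8+3, 20+0) = 20
r[4] = max(3+20, 8+8, 20+3, 20+0) = 23
r[5] = max(3+23, 8+20, 20+8, 20+3, 18+0) = 28
r[6] = max(3+28, 8+23, 20+20, 20+8, 18+3, 17+0) = 40
r[7] = max(3+40, 8+28, 20+23, …, 17+3, 41+0) = 43
r[8] = max(3+43, 8+40, 20+28, …, 41+3, 34+0) = 48
r[9] = max(3+48, 8+43, 20+40, …, 34+3, 28+0) = 60
r[10] = max(3+60, 8+48, 20+43, …, 28+3, 34+0) = 63
Maximum revenue is $63.
Now minimize piece count subject to staying optimal: for each k, pieces[k] = 1 + min over i with p[i]+r[k−i]=r[k] of pieces[k−i].
pieces[7] = 3
pieces[8] = 3
pieces[9] = 3
pieces[10] = 4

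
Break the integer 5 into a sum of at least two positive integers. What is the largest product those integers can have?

6

Let f[k] be the best product for length k (with at least one cut). For each first piece i, the rest contributes max(k−i, f[k−i]).
f[2] = 1·max(1,0) = 1·1 = 1
f[3] = 1·max(2,1) = 1·2 = 2
f[4] = 2·max(2,1) = 2·2 = 4
f[5] = 2·max(3,2) = 2·3 = 6
One optimal split: 3 + 2; product 3·2 = 6.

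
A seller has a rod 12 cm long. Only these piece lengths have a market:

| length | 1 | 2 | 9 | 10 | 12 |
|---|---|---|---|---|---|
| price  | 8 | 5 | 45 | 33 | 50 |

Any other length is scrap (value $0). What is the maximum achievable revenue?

Consider every possible first cut. best[k] is the best of p[i]+best[k−i] over all sellable i≤k.
best[1] = 8
best[2] = 16  (first piece 1, then best[1]=8)
best[3] = 24  (first piece 1, then best[2]=16)
best[4] = 32  (first piece 1, then best[3]=24)
best[5] = 40  (first piece 1, then best[4]=32)
best[6] = 48  (first piece 1, then best[5]=40)
best[7] = 56  (first piece 1, then best[6]=48)
best[8] = 64  (first piece 1, then best[7]=56)
best[9] = 72  (first piece 1, then best[8]=64)
best[10] = 80  (first piece 1, then best[9]=72)
best[11] = 88  (first piece 1, then best[10]=80)
best[12] = 96  (first piece 1, then best[11]=88)
One optimal cutting: 1 + 1 + 1 + 1 + 1 + 1 + 1 + 1 + 1 + 1 + 1 + 1 → $96.

96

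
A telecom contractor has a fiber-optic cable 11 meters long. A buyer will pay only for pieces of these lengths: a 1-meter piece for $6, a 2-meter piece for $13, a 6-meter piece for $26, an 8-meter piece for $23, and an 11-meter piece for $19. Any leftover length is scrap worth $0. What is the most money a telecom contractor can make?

71

Consider every possible first cut. f[k] is the best of p[i]+f[k−i] over all sellable i≤k.
f[1] = 6
f[2] = 13
f[3] = 19  (first piece 1, then f[2]=13)
f[4] = 26  (first piece 2, then f[2]=13)
f[5] = 32  (first piece 1, then f[4]=26)
f[6] = 39  (first piece 2, then f[4]=26)
f[7] = 45  (first piece 1, then f[6]=39)
f[8] = 52  (first piece 2, then f[6]=39)
f[9] = 58  (first piece 1, then f[8]=52)
f[10] = 65  (first piece 2, then f[8]=52)
f[11] = 71  (first piece 1, then f[10]=65)
One optimal cutting: 2 + 2 + 2 + 2 + 2 + 1 → $71.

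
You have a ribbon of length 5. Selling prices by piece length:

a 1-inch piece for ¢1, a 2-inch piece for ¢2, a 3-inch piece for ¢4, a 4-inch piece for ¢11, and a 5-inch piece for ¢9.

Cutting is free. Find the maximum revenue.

Let v[k] be the best obtainable value from length k. For each k, try every first piece i and keep the best of price[i] + v[k−i].
v[1] = 1
v[2] = max(1+1, 2+0) = 2
v[3] = max(1+2, 2+1, 4+0) = 4
v[4] = max(1+4, 2+2, 4+1, 11+0) = 11
v[5] = max(1+11, 2+4, 4+2, 11+1, 9+0) = 12
One optimal cutting: 4 + 1 → ¢11 + ¢1 = ¢12.

12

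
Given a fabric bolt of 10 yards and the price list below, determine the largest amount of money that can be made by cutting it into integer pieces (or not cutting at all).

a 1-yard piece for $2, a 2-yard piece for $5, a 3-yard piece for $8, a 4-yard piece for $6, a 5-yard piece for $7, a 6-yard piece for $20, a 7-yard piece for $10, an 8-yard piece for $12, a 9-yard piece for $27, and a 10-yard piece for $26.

30

Let r[k] be the best obtainable value from length k. For each k, try every first piece i and keep the best of price[i] + r[k−i].
r[1] = 2
r[2] = 5
r[3] = 8
r[4] = 10  (first piece 1, then r[3]=8)
r[5] = 13  (first piece 2, then r[3]=8)
r[6] = 20
r[7] = 22  (first piece 1, then r[6]=20)
r[8] = 25  (first piece 2, then r[6]=20)
r[9] = 28  (first piece 3, then r[6]=20)
r[10] = 30  (first piece 1, then r[9]=28)
One optimal cutting: 6 + 3 + 1 → $20 + $8 + $2 = $30.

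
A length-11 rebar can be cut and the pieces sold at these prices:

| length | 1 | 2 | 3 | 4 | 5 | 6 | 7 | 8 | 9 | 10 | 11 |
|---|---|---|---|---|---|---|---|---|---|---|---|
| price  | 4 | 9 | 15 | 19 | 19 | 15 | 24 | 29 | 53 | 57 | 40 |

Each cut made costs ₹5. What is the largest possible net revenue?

57

Let v[k] be the best obtainable value from length k. For each k, try every first piece i and keep the best of price[i] + v[k−i] minus the 5 cut fee when i<k.
v[1] = 4
v[2] = 9
v[3] = 15
v[4] = 19
v[5] = 19  (first piece 2, then v[3]=15)
v[6] = 25  (first piece 3, then v[3]=15)
v[7] = 29  (first piece 3, then v[4]=19)
v[8] = 33  (first piece 4, then v[4]=19)
v[9] = 53
v[10] = 57
v[11] = 57  (first piece 2, then v[9]=53)
One optimal plan: pieces 9 + 2 (1 cut) → ₹62 − ₹5 = ₹57.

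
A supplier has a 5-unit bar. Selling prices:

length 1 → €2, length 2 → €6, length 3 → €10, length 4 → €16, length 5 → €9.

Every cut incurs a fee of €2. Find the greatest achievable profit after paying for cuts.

Let r[k] be the best obtainable value from length k. For each k, try every first piece i and keep the best of price[i] + r[k−i] minus the 2 cut fee when i<k.
r[1] = 2
r[2] = 6
r[3] = 10
r[4] = 16
r[5] = 16  (first piece 1, then r[4]=16)
One optimal plan: pieces 4 + 1 (1 cut) → €18 − €2 = €16.

16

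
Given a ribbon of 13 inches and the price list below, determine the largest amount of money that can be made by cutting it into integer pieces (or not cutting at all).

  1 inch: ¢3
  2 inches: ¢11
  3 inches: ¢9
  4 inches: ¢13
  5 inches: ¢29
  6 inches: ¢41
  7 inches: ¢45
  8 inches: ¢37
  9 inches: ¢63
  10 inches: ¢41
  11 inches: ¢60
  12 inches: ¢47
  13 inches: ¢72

86

Build best[k] bottom-up: best[k] = max over allowed piece i of (p[i] + best[k−i]).
best[1] = 3
best[2] = max(3+3, 11+0) = 11
best[3] = max(3+11, 11+3, 9+0) = 14
best[4] = max(3+14, 11+11, 9+3, 13+0) = 22
best[5] = max(3+22, 11+14, 9+11, 13+3, 29+0) = 29
best[6] = max(3+29, 11+22, 9+14, 13+11, 29+3, 41+0) = 41
best[7] = max(3+41, 11+29, 9+22, …, 41+3, 45+0) = 45
best[8] = max(3+45, 11+41, 9+29, …, 45+3, 37+0) = 52
best[9] = max(3+52, 11+45, 9+41, …, 37+3, 63+0) = 63
best[10] = max(3+63, 11+52, 9+45, …, 63+3, 41+0) = 66
best[11] = max(3+66, 11+63, 9+52, …, 41+3, 60+0) = 74
best[12] = max(3+74, 11+66, 9+63, …, 60+3, 47+0) = 82
best[13] = max(3+82, 11+74, 9+66, …, 47+3, 72+0) = 86
One optimal cutting: 7 + 6 → ¢45 + ¢41 = ¢86.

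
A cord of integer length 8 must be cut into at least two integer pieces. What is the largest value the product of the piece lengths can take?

18

Fill P[k] for k=2..8: at each k try every first piece i and multiply by the better of (k−i) uncut or P[k−i].
P[2] = 1*max(1,0) = 1*1 = 1
P[3] = 1*max(2,1) = 1*2 = 2
P[4] = 2*max(2,1) = 2*2 = 4
P[5] = 2*max(3,2) = 2*3 = 6
P[6] = 3*max(3,2) = 3*3 = 9
P[7] = 2*max(5,6) = 2*6 = 12
P[8] = 2*max(6,9) = 2*9 = 18
One optimal split: 3 + 3 + 2; product 3*3*2 = 18.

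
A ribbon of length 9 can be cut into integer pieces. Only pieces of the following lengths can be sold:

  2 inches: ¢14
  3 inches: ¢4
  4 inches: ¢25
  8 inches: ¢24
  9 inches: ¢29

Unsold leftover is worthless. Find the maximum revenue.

56

Build r[k] bottom-up: r[k] = max over allowed piece i of (p[i] + r[k−i]).
r[1] = 0
r[2] = 14
r[3] = max(14+0, 4+0) = 14
r[4] = max(14+14, 4+0, 25+0) = 28
r[5] = max(14+14, 4+14, 25+0) = 28
r[6] = max(14+28, 4+14, 25+14) = 42
r[7] = max(14+28, 4+28, 25+14) = 42
r[8] = max(14+42, 4+28, 25+28, 24+0) = 56
r[9] = max(14+42, 4+42, 25+28, 24+0, 29+0) = 56
One optimal cutting: pieces 2 + 2 + 2 + 2 with 1 inch of scrap → ¢56.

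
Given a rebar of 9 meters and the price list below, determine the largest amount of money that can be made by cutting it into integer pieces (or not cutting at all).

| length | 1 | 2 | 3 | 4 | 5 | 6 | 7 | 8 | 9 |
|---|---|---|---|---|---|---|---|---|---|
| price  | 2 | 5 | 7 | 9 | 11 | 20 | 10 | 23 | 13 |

Let r[k] be the best obtainable value from length k. For each k, try every first piece i and keep the best of price[i] + r[k−i].
r[1] = 2
r[2] = max(2+2, 5+0) = 5
r[3] = max(2+5, 5+2, 7+0) = 7
r[4] = max(2+7, 5+5, 7+2, 9+0) = 10
r[5] = max(2+10, 5+7, 7+5, 9+2, 11+0) = 12
r[6] = max(2+12, 5+10, 7+7, 9+5, 11+2, 20+0) = 20
r[7] = max(2+20, 5+12, 7+10, …, 20+2, 10+0) = 22
r[8] = max(2+22, 5+20, 7+12, …, 10+2, 23+0) = 25
r[9] = max(2+25, 5+22, 7+20, …, 23+2, 13+0) = 27
One optimal cutting: 6 + 2 + 1 → ₹20 + ₹5 + ₹2 = ₹27.

27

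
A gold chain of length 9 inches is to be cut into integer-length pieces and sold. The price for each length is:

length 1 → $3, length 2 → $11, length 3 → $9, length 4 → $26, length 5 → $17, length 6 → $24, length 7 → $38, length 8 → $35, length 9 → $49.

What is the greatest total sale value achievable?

Let best[k] be the best obtainable value from length k. For each k, try every first piece i and keep the best of price[i] + best[k−i].
best[1] = 3
best[2] = max(3+3, 11+0) = 11
best[3] = max(3+11, 11+3, 9+0) = 14
best[4] = max(3+14, 11+11, 9+3, 26+0) = 26
best[5] = max(3+26, 11+14, 9+11, 26+3, 17+0) = 29
best[6] = max(3+29, 11+26, 9+14, 26+11, 17+3, 24+0) = 37
best[7] = max(3+37, 11+29, 9+26, …, 24+3, 38+0) = 40
best[8] = max(3+40, 11+37, 9+29, …, 38+3, 35+0) = 52
best[9] = max(3+52, 11+40, 9+37, …, 35+3, 49+0) = 55
One optimal cutting: 4 + 4 + 1 → $26 + $26 + $3 = $55.

55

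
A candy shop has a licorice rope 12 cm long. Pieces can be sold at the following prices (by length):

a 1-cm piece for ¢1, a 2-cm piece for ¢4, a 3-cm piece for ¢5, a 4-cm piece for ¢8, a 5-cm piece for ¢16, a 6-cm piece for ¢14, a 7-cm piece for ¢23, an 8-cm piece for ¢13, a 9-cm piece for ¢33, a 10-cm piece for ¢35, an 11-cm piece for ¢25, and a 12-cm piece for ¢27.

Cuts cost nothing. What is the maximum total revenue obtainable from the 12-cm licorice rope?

39

Build R[k] bottom-up: R[k] = max over allowed piece i of (p[i] + R[k−i]).
R[1] = 1
R[2] = 4
R[3] = 5  (first piece 1, then R[2]=4)
R[4] = 8  (first piece 2, then R[2]=4)
R[5] = 16
R[6] = 17  (first piece 1, then R[5]=16)
R[7] = 23
R[8] = 24  (first piece 1, then R[7]=23)
R[9] = 33
R[10] = 35
R[11] = 37  (first piece 2, then R[9]=33)
R[12] = 39  (first piece 2, then R[10]=35)
One optimal cutting: 10 + 2 → ¢35 + ¢4 = ¢39.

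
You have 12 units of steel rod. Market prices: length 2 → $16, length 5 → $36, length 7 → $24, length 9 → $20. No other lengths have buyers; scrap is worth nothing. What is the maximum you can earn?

96

Build f[k] bottom-up: f[k] = max over allowed piece i of (p[i] + f[k−i]).
f[1] = 0
f[2] = 16
f[3] = 16
f[4] = 32  (first piece 2, then f[2]=16)
f[5] = 36
f[6] = 48  (first piece 2, then f[4]=32)
f[7] = 52  (first piece 2, then f[5]=36)
f[8] = 64  (first piece 2, then f[6]=48)
f[9] = 68  (first piece 2, then f[7]=52)
f[10] = 80  (first piece 2, then f[8]=64)
f[11] = 84  (first piece 2, then f[9]=68)
f[12] = 96  (first piece 2, then f[10]=80)
One optimal cutting: 2 + 2 + 2 + 2 + 2 + 2 → $96.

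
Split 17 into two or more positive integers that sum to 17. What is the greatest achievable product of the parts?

486

Fill P[k] for k=2..17: at each k try every first piece i and multiply by the better of (k−i) uncut or P[k−i].
P[2] = 1·max(1,0) = 1·1 = 1
P[3] = 1·max(2,1) = 1·2 = 2
P[4] = 2·max(2,1) = 2·2 = 4
P[5] = 2·max(3,2) = 2·3 = 6
P[6] = 3·max(3,2) = 3·3 = 9
P[7] = 2·max(5,6) = 2·6 = 12
P[8] = 2·max(6,9) = 2·9 = 18
P[9] = 3·max(6,9) = 3·9 = 27
P[10] = 2·max(8,18) = 2·18 = 36
P[11] = 2·max(9,27) = 2·27 = 54
P[12] = 3·max(9,27) = 3·27 = 81
P[13] = 2·max(11,54) = 2·54 = 108
P[14] = 2·max(12,81) = 2·81 = 162
P[15] = 3·max(12,81) = 3·81 = 243
P[16] = 2·max(14,162) = 2·162 = 324
P[17] = 2·max(15,243) = 2·243 = 486
One optimal split: 3 + 3 + 3 + 3 + 3 + 2; product 3·3·3·3·3·2 = 486.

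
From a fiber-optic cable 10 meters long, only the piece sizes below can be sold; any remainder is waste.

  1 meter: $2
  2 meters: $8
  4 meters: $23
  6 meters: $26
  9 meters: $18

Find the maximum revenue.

Build best[k] bottom-up: best[k] = max over allowed piece i of (p[i] + best[k−i]).
best[1] = 2
best[2] = max(2+2, 8+0) = 8
best[3] = max(2+8, 8+2) = 10
best[4] = max(2+10, 8+8, 23+0) = 23
best[5] = max(2+23, 8+10, 23+2) = 25
best[6] = max(2+25, 8+23, 23+8, 26+0) = 31
best[7] = max(2+31, 8+25, 23+10, 26+2) = 33
best[8] = max(2+33, 8+31, 23+23, 26+8) = 46
best[9] = max(2+46, 8+33, 23+25, 26+10, 18+0) = 48
best[10] = max(2+48, 8+46, 23+31, 26+23, 18+2) = 54
One optimal cutting: 4 + 4 + 2 → $54.

54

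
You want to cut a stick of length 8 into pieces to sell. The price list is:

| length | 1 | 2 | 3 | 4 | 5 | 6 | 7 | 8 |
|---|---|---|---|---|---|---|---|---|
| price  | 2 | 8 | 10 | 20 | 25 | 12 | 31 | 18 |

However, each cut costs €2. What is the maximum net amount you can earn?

Consider every possible first cut. net[k] is the best of p[i]+net[k−i] over all sellable i≤k, charging 2 whenever i<k.
net[1] = 2
net[2] = max(2+2-2, 8+0) = 8
net[3] = max(2+8-2, 8+2-2, 10+0) = 10
net[4] = max(2+10-2, 8+8-2, 10+2-2, 20+0) = 20
net[5] = max(2+20-2, 8+10-2, 10+8-2, 20+2-2, 25+0) = 25
net[6] = max(2+25-2, 8+20-2, 10+10-2, 20+8-2, 25+2-2, 12+0) = 26
net[7] = max(2+26-2, 8+25-2, 10+20-2, …, 12+2-2, 31+0) = 31
net[8] = max(2+31-2, 8+26-2, 10+25-2, …, 31+2-2, 18+0) = 38
One optimal plan: pieces 4 + 4 (1 cut) → €40 − €2 = €38.

38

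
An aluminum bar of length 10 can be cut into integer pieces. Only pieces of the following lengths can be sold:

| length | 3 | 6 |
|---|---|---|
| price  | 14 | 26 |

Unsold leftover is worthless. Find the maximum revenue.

Build r[k] bottom-up: r[k] = max over allowed piece i of (p[i] + r[k−i]).
r[1] = 0
r[2] = 0
r[3] = 14
r[4] = 14
r[5] = 14
r[6] = 28  (first piece 3, then r[3]=14)
r[7] = 28
r[8] = 28
r[9] = 42  (first piece 3, then r[6]=28)
r[10] = 42
One optimal cutting: pieces 3 + 3 + 3 with 1 cm of scrap → $42.

42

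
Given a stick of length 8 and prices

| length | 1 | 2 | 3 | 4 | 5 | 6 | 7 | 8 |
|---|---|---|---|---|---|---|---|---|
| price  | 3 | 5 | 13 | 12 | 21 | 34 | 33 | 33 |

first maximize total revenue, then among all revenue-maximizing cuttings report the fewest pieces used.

Consider every possible first cut. r[k] is the best of p[i]+r[k−i] over all sellable i≤k.
r[1] = 3
r[2] = max(3+3, 5+0) = 6
r[3] = max(3+6, 5+3, 13+0) = 13
r[4] = max(3+13, 5+6, 13+3, 12+0) = 16
r[5] = max(3+16, 5+13, 13+6, 12+3, 21+0) = 21
r[6] = max(3+21, 5+16, 13+13, 12+6, 21+3, 34+0) = 34
r[7] = max(3+34, 5+21, 13+16, …, 34+3, 33+0) = 37
r[8] = max(3+37, 5+34, 13+21, …, 33+3, 33+0) = 40
Maximum revenue is 40.
Now minimize piece count subject to staying optimal: for each k, pieces[k] = 1 + min over i with p[i]+r[k−i]=r[k] of pieces[k−i].
pieces[5] = 1
pieces[6] = 1
pieces[7] = 2
pieces[8] = 3

3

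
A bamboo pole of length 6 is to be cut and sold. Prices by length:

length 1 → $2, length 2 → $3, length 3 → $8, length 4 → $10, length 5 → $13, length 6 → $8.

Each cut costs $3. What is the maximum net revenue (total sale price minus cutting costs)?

Let r[k] be the best obtainable value from length k. For each k, try every first piece i and keep the best of price[i] + r[k−i] minus the 3 cut fee when i<k.
r[1] = 2
r[2] = max(2+2-3, 3+0) = 3
r[3] = max(2+3-3, 3+2-3, 8+0) = 8
r[4] = max(2+8-3, 3+3-3, 8+2-3, 10+0) = 10
r[5] = max(2+10-3, 3+8-3, 8+3-3, 10+2-3, 13+0) = 13
r[6] = max(2+13-3, 3+10-3, 8+8-3, 10+3-3, 13+2-3, 8+0) = 13
One optimal plan: pieces 3 + 3 (1 cut) → $16 − $3 = $13.

13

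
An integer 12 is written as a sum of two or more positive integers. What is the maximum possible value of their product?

81

Fill P[k] for k=2..12: at each k try every first piece i and multiply by the better of (k−i) uncut or P[k−i].
P[2] = 1×max(1,0) = 1×1 = 1
P[3] = max(1×2, 2×1) = 2
P[4] = max(1×3, 2×2, 3×1) = 4
P[5] = max(1×4, 2×3, 3×2, 4×1) = 6
P[6] = max(1×6, 2×4, 3×3, 4×2, 5×1) = 9
P[7] = max(1×9, 2×6, 3×4, 4×3, 5×2, 6×1) = 12
P[8] = max(1×12, 2×9, 3×6, …, 6×2, 7×1) = 18
P[9] = max(1×18, 2×12, 3×9, …, 7×2, 8×1) = 27
P[10] = max(1×27, 2×18, 3×12, …, 8×2, 9×1) = 36
P[11] = max(1×36, 2×27, 3×18, …, 9×2, 10×1) = 54
P[12] = max(1×54, 2×36, 3×27, …, 10×2, 11×1) = 81
One optimal split: 3 + 3 + 3 + 3; product 3×3×3×3 = 81.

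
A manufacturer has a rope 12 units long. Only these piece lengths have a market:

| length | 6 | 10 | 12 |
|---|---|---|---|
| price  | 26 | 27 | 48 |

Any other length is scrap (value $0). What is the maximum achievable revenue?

52

Build f[k] bottom-up: f[k] = max over allowed piece i of (p[i] + f[k−i]).
f[1] = 0
f[2] = 0
f[3] = 0
f[4] = 0
f[5] = 0
f[6] = 26
f[7] = 26
f[8] = 26
f[9] = 26
f[10] = 27
f[11] = 27
f[12] = 52  (first piece 6, then f[6]=26)
One optimal cutting: 6 + 6 → $52.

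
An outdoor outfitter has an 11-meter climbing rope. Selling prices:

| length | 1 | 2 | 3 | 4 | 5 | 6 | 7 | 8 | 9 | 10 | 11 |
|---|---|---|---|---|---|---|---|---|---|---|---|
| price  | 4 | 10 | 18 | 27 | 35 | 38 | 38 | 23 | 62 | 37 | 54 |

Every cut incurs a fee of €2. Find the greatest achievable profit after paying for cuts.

Build net[k] bottom-up: net[k] = max over allowed piece i of (p[i] + net[k−i]) − 2 per cut.
net[1] = 4
net[2] = max(4+4-2, 10+0) = 10
net[3] = max(4+10-2, 10+4-2, 18+0) = 18
net[4] = max(4+18-2, 10+10-2, 18+4-2, 27+0) = 27
net[5] = max(4+27-2, 10+18-2, 18+10-2, 27+4-2, 35+0) = 35
net[6] = max(4+35-2, 10+27-2, 18+18-2, 27+10-2, 35+4-2, 38+0) = 38
net[7] = max(4+38-2, 10+35-2, 18+27-2, …, 38+4-2, 38+0) = 43
net[8] = max(4+43-2, 10+38-2, 18+35-2, …, 38+4-2, 23+0) = 52
net[9] = max(4+52-2, 10+43-2, 18+38-2, …, 23+4-2, 62+0) = 62
net[10] = max(4+62-2, 10+52-2, 18+43-2, …, 62+4-2, 37+0) = 68
net[11] = max(4+68-2, 10+62-2, 18+52-2, …, 37+4-2, 54+0) = 71
One optimal plan: pieces 6 + 5 (1 cut) → €73 − €2 = €71.

71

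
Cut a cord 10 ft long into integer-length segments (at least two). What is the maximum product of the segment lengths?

36

Fill f[k] for k=2..10: at each k try every first piece i and multiply by the better of (k−i) uncut or f[k−i].
f[2] = 1*max(1,0) = 1*1 = 1
f[3] = 1*max(2,1) = 1*2 = 2
f[4] = 2*max(2,1) = 2*2 = 4
f[5] = 2*max(3,2) = 2*3 = 6
f[6] = 3*max(3,2) = 3*3 = 9
f[7] = 2*max(5,6) = 2*6 = 12
f[8] = 2*max(6,9) = 2*9 = 18
f[9] = 3*max(6,9) = 3*9 = 27
f[10] = 2*max(8,18) = 2*18 = 36
One optimal split: 3 + 3 + 2 + 2; product 3*3*2*2 = 36.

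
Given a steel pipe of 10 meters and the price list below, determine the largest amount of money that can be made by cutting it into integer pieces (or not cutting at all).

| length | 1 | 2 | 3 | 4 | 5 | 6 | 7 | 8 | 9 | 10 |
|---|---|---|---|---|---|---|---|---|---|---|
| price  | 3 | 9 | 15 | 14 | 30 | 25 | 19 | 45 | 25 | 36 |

60

Build R[k] bottom-up: R[k] = max over allowed piece i of (p[i] + R[k−i]).
R[1] = 3
R[2] = max(3+3, 9+0) = 9
R[3] = max(3+9, 9+3, 15+0) = 15
R[4] = max(3+15, 9+9, 15+3, 14+0) = 18
R[5] = max(3+18, 9+15, 15+9, 14+3, 30+0) = 30
R[6] = max(3+30, 9+18, 15+15, 14+9, 30+3, 25+0) = 33
R[7] = max(3+33, 9+30, 15+18, …, 25+3, 19+0) = 39
R[8] = max(3+39, 9+33, 15+30, …, 19+3, 45+0) = 45
R[9] = max(3+45, 9+39, 15+33, …, 45+3, 25+0) = 48
R[10] = max(3+48, 9+45, 15+39, …, 25+3, 36+0) = 60
One optimal cutting: 5 + 5 → $30 + $30 = $60.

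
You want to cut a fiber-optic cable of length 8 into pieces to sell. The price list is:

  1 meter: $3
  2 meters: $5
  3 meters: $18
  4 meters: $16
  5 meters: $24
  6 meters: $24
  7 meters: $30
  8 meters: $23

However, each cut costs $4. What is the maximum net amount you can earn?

Let r[k] be the best obtainable value from length k. For each k, try every first piece i and keep the best of price[i] + r[k−i] minus the 4 cut fee when i<k.
r[1] = 3
r[2] = 5
r[3] = 18
r[4] = 17  (first piece 1, then r[3]=18)
r[5] = 24
r[6] = 32  (first piece 3, then r[3]=18)
r[7] = 31  (first piece 1, then r[6]=32)
r[8] = 38  (first piece 3, then r[5]=24)
One optimal plan: pieces 5 + 3 (1 cut) → $42 − $4 = $38.

38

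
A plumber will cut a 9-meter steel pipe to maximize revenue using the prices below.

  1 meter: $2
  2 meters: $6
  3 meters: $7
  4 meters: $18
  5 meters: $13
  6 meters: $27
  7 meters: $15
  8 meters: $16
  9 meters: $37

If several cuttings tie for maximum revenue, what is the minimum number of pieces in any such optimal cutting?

Build r[k] bottom-up: r[k] = max over allowed piece i of (p[i] + r[k−i]).
r[1] = 2
r[2] = max(2+2, 6+0) = 6
r[3] = max(2+6, 6+2, 7+0) = 8
r[4] = max(2+8, 6+6, 7+2, 18+0) = 18
r[5] = max(2+18, 6+8, 7+6, 18+2, 13+0) = 20
r[6] = max(2+20, 6+18, 7+8, 18+6, 13+2, 27+0) = 27
r[7] = max(2+27, 6+20, 7+18, …, 27+2, 15+0) = 29
r[8] = max(2+29, 6+27, 7+20, …, 15+2, 16+0) = 36
r[9] = max(2+36, 6+29, 7+27, …, 16+2, 37+0) = 38
Maximum revenue is $38.
Now minimize piece count subject to staying optimal: for each k, pieces[k] = 1 + min over i with p[i]+r[k−i]=r[k] of pieces[k−i].
pieces[6] = 1
pieces[7] = 2
pieces[8] = 2
pieces[9] = 3

3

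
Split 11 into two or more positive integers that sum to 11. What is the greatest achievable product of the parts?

Fill g[k] for k=2..11: at each k try every first piece i and multiply by the better of (k−i) uncut or g[k−i].
Small cases: g[2]=1, g[3]=2, g[4]=4, g[5]=6, g[6]=9.
g[7] = max(1·9, 2·6, 3·4, 4·3, 5·2, 6·1) = 12
g[8] = max(1·12, 2·9, 3·6, …, 6·2, 7·1) = 18
g[9] = max(1·18, 2·12, 3·9, …, 7·2, 8·1) = 27
g[10] = max(1·27, 2·18, 3·12, …, 8·2, 9·1) = 36
g[11] = max(1·36, 2·27, 3·18, …, 9·2, 10·1) = 54
One optimal split: 3 + 3 + 3 + 2; product 3·3·3·2 = 54.

54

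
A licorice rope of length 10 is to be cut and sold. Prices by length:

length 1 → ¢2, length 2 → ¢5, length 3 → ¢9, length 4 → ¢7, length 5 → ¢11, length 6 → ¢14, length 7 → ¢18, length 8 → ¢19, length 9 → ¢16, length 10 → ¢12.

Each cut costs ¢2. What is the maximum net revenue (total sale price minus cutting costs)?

Build r[k] bottom-up: r[k] = max over allowed piece i of (p[i] + r[k−i]) − 2 per cut.
r[1] = 2
r[2] = 5
r[3] = 9
r[4] = 9  (first piece 1, then r[3]=9)
r[5] = 12  (first piece 2, then r[3]=9)
r[6] = 16  (first piece 3, then r[3]=9)
r[7] = 18
r[8] = 19  (first piece 2, then r[6]=16)
r[9] = 23  (first piece 3, then r[6]=16)
r[10] = 25  (first piece 3, then r[7]=18)
One optimal plan: pieces 7 + 3 (1 cut) → ¢27 − ¢2 = ¢25.

25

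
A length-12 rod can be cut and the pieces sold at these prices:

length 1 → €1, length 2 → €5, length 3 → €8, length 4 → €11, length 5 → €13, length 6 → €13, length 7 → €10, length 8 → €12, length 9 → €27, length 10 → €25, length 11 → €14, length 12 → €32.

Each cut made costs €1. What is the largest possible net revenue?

Consider every possible first cut. net[k] is the best of p[i]+net[k−i] over all sellable i≤k, charging 1 whenever i<k.
net[1] = 1
net[2] = max(1+1-1, 5+0) = 5
net[3] = max(1+5-1, 5+1-1, 8+0) = 8
net[4] = max(1+8-1, 5+5-1, 8+1-1, 11+0) = 11
net[5] = max(1+11-1, 5+8-1, 8+5-1, 11+1-1, 13+0) = 13
net[6] = max(1+13-1, 5+11-1, 8+8-1, 11+5-1, 13+1-1, 13+0) = 15
net[7] = max(1+15-1, 5+13-1, 8+11-1, …, 13+1-1, 10+0) = 18
net[8] = max(1+18-1, 5+15-1, 8+13-1, …, 10+1-1, 12+0) = 21
net[9] = max(1+21-1, 5+18-1, 8+15-1, …, 12+1-1, 27+0) = 27
net[10] = max(1+27-1, 5+21-1, 8+18-1, …, 27+1-1, 25+0) = 27
net[11] = max(1+27-1, 5+27-1, 8+21-1, …, 25+1-1, 14+0) = 31
net[12] = max(1+31-1, 5+27-1, 8+27-1, …, 14+1-1, 32+0) = 34
One optimal plan: pieces 9 + 3 (1 cut) → €35 − €1 = €34.

34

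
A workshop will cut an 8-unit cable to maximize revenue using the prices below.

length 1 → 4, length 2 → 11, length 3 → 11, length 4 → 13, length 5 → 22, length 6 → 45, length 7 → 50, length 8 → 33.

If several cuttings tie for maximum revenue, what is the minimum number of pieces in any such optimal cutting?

2

Consider every possible first cut. r[k] is the best of p[i]+r[k−i] over all sellable i≤k.
r[1] = 4
r[2] = 11
r[3] = 15  (first piece 1, then r[2]=11)
r[4] = 22  (first piece 2, then r[2]=11)
r[5] = 26  (first piece 1, then r[4]=22)
r[6] = 45
r[7] = 50
r[8] = 56  (first piece 2, then r[6]=45)
Maximum revenue is 56.
Now minimize piece count subject to staying optimal: for each k, pieces[k] = 1 + min over i with p[i]+r[k−i]=r[k] of pieces[k−i].
pieces[5] = 3
pieces[6] = 1
pieces[7] = 1
pieces[8] = 2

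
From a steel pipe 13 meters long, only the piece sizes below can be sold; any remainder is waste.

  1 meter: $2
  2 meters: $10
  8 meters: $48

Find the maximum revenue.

70

Build f[k] bottom-up: f[k] = max over allowed piece i of (p[i] + f[k−i]).
f[1] = 2
f[2] = 10
f[3] = 12  (first piece 1, then f[2]=10)
f[4] = 20  (first piece 2, then f[2]=10)
f[5] = 22  (first piece 1, then f[4]=20)
f[6] = 30  (first piece 2, then f[4]=20)
f[7] = 32  (first piece 1, then f[6]=30)
f[8] = 48
f[9] = 50  (first piece 1, then f[8]=48)
f[10] = 58  (first piece 2, then f[8]=48)
f[11] = 60  (first piece 1, then f[10]=58)
f[12] = 68  (first piece 2, then f[10]=58)
f[13] = 70  (first piece 1, then f[12]=68)
One optimal cutting: 8 + 2 + 2 + 1 → $70.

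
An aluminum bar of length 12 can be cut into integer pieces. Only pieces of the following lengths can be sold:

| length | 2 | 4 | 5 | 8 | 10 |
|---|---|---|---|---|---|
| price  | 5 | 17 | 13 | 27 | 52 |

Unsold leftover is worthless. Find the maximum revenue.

Consider every possible first cut. r[k] is the best of p[i]+r[k−i] over all sellable i≤k.
r[1] = 0
r[2] = 5
r[3] = 5
r[4] = max(5+5, 17+0) = 17
r[5] = max(5+5, 17+0, 13+0) = 17
r[6] = max(5+17, 17+5, 13+0) = 22
r[7] = max(5+17, 17+5, 13+5) = 22
r[8] = max(5+22, 17+17, 13+5, 27+0) = 34
r[9] = max(5+22, 17+17, 13+17, 27+0) = 34
r[10] = max(5+34, 17+22, 13+17, 27+5, 52+0) = 52
r[11] = max(5+34, 17+22, 13+22, 27+5, 52+0) = 52
r[12] = max(5+52, 17+34, 13+22, 27+17, 52+5) = 57
One optimal cutting: 10 + 2 → $57.

57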